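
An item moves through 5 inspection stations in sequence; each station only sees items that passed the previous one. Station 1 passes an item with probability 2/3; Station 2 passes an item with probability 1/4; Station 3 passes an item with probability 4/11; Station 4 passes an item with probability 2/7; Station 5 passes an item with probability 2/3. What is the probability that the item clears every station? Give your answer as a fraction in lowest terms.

Multiplying along the chain,
P = 2/3 × 1/4 × 4/11 × 2/7 × 2/3 = 32/2772 = 8/693.

8/693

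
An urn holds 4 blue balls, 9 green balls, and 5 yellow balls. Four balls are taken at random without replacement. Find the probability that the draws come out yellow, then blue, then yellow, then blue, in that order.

1/306

Each draw changes the counts, so multiply the conditional probabilities along the sequence:
P = 5/18 × 4/17 × 4/16 × 3/15 = 240/73440 = 1/306.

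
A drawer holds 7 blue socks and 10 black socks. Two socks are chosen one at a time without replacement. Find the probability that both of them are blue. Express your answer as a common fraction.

P = 7/17 × 6/16 = 42/272 = 21/136.

21/136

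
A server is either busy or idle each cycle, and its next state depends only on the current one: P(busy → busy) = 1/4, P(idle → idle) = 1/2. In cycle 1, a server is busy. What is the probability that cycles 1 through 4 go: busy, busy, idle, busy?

3/32

Cycle 1 is given. For each transition, use the conditional probability from the current state:
P(busy | busy) = 1/4; P(idle | busy) = 3/4; P(busy | idle) = 1/2.
P = 1/4 × 3/4 × 1/2 = 3/32.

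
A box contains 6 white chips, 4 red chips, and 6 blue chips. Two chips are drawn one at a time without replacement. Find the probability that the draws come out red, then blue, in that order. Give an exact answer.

1/10

Chain rule:
P = 4/16 × 6/15 = 24/240 = 1/10.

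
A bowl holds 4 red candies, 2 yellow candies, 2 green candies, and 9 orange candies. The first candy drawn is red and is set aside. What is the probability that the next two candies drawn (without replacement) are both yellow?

With the first candy removed, 2 yellow remain out of 16.
P = 2/16 × 1/15 = 2/240 = 1/120.

1/120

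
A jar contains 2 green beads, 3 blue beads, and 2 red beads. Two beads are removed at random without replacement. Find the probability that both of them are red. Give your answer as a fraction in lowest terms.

P(all red) = 2/7 × 1/6 = 2/42 = 1/21.

1/21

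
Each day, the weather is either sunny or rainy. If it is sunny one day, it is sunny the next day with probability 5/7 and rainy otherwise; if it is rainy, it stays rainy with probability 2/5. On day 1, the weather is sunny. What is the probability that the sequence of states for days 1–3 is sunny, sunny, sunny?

Day 1 is given. For each transition, use the conditional probability from the current state:
P(sunny | sunny) = 5/7; P(sunny | sunny) = 5/7.
P = 5/7 × 5/7 = 25/49.

25/49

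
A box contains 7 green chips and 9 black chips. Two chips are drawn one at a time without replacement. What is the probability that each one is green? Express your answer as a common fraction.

7/40

P(every draw is green) = 7/16 × 6/15 = 42/240 = 7/40.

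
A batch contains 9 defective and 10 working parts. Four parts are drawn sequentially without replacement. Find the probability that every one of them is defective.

P(every draw is defective) = 9/19 × 8/18 × 7/17 × 6/16 = 3024/93024 = 21/646.

21/646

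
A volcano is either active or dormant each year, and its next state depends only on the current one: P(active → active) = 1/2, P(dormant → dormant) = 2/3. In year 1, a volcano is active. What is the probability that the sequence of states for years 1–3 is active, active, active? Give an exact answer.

Year 1 is given. For each transition, use the conditional probability from the current state:
P(active | active) = 1/2; P(active | active) = 1/2.
P = 1/2 × 1/2 = 1/4.

1/4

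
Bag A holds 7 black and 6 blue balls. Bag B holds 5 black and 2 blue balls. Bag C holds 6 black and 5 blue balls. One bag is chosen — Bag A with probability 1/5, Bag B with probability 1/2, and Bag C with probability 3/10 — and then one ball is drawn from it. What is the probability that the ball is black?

6291/10010

From Bag A: P(black) = 7/13.
From Bag B: P(black) = 5/7.
From Bag C: P(black) = 6/11.
Total probability = (1/5)(7/13) + (1/2)(5/7) + (3/10)(6/11) = 6291/10010.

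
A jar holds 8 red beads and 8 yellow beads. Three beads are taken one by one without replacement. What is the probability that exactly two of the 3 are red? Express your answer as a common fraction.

One ordering (red drawn first) has probability 8/16 × 7/15 × 8/14 = 448/3360 = 2/15.
There are C(3,2) = 3 such orderings, each equally likely, so P = 3 × 2/15 = 2/5.

2/5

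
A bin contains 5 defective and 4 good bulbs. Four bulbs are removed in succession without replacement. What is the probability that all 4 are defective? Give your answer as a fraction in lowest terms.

5/126

P(every draw is defective) = 5/9 × 4/8 × 3/7 × 2/6 = 120/3024 = 5/126.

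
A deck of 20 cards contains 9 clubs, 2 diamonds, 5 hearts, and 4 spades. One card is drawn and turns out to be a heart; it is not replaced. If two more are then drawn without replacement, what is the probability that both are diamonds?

1/171

After the first draw, 2 of the remaining 19 cards are diamonds.
P = 2/19 × 1/18 = 2/342 = 1/171.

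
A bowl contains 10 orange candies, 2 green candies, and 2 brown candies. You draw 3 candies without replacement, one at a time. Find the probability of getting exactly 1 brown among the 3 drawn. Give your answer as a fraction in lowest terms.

One ordering (brown drawn first) has probability 2/14 × 12/13 × 11/12 = 264/2184 = 11/91.
There are C(3,1) = 3 such orderings, each equally likely, so P = 3 × 11/91 = 33/91.

33/91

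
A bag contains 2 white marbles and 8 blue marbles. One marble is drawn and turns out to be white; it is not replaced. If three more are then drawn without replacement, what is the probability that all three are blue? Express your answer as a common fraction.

With the first marble removed, 8 blue remain out of 9.
P = 8/9 × 7/8 × 6/7 = 336/504 = 2/3.

2/3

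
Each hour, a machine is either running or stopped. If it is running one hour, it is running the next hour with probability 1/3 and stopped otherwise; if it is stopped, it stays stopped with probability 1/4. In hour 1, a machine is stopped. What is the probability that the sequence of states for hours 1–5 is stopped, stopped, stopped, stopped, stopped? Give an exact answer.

Hour 1 is given. For each transition, use the conditional probability from the current state:
P(stopped | stopped) = 1/4; P(stopped | stopped) = 1/4; P(stopped | stopped) = 1/4; P(stopped | stopped) = 1/4.
P = 1/4 × 1/4 × 1/4 × 1/4 = 1/256.

1/256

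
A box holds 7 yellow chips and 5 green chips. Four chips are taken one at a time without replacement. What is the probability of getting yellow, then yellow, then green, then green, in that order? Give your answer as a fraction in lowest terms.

7/99

Chain rule:
P = 7/12 × 6/11 × 5/10 × 4/9 = 840/11880 = 7/99.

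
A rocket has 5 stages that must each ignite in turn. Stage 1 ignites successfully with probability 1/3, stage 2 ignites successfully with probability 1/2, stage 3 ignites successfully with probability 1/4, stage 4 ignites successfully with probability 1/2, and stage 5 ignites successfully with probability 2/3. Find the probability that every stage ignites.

The events are sequential, so multiply the conditional probabilities:
P = 1/3 × 1/2 × 1/4 × 1/2 × 2/3 = 2/144 = 1/72.

1/72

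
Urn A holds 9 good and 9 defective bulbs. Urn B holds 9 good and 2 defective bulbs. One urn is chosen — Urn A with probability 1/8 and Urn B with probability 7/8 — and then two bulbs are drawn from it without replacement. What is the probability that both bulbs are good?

563/935

From Urn A: P(both good) = (9/18)(8/17) = 4/17.
From Urn B: P(both good) = (9/11)(8/10) = 36/55.
Total probability = (1/8)(4/17) + (7/8)(36/55) = 563/935.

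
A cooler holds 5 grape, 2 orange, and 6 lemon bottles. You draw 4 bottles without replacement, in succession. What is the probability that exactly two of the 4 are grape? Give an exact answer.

One ordering (grape drawn first) has probability 5/13 × 4/12 × 8/11 × 7/10 = 1120/17160 = 28/429.
There are C(4,2) = 6 such orderings, each equally likely, so P = 6 × 28/429 = 56/143.

56/143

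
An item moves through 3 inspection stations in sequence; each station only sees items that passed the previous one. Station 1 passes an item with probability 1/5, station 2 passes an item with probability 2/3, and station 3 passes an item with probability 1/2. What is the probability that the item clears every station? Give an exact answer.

The events are sequential, so multiply the conditional probabilities:
P = 1/5 × 2/3 × 1/2 = 2/30 = 1/15.

1/15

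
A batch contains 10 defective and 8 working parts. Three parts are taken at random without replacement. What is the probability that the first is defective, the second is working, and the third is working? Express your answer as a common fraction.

35/306

Each draw changes the counts, so multiply the conditional probabilities along the sequence:
P = 10/18 × 8/17 × 7/16 = 560/4896 = 35/306.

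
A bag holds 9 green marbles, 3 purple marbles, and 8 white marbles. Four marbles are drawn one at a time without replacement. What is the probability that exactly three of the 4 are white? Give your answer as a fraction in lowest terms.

One ordering (white drawn first) has probability 8/20 × 7/19 × 6/18 × 12/17 = 4032/116280 = 56/1615.
There are C(4,3) = 4 such orderings, each equally likely, so P = 4 × 56/1615 = 224/1615.

224/1615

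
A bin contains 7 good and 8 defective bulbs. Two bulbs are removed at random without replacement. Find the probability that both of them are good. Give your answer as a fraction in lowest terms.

1/5

P(every draw is good) = 7/15 × 6/14 = 42/210 = 1/5.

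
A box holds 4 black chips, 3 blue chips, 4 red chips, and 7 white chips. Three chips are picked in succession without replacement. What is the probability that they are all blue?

P(all blue) = 3/18 × 2/17 × 1/16 = 6/4896 = 1/816.

1/816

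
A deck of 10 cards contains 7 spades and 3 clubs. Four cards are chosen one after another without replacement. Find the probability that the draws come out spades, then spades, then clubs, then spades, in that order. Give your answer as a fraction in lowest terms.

Multiply the probability of each draw given the previous ones:
P = 7/10 × 6/9 × 3/8 × 5/7 = 630/5040 = 1/8.

1/8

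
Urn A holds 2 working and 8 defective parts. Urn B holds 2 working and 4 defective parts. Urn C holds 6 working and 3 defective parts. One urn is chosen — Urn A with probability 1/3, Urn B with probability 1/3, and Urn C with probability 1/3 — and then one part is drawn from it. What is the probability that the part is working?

From Urn A: P(working) = 2/10.
From Urn B: P(working) = 2/6.
From Urn C: P(working) = 6/9.
Total probability = (1/3)(2/10) + (1/3)(2/6) + (1/3)(6/9) = 2/5.

2/5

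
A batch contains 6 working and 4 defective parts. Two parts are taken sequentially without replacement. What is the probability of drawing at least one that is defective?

P(no defective) = 6/10 × 5/9 = 30/90 = 1/3.
P(at least one) = 1 − 1/3 = 2/3.

2/3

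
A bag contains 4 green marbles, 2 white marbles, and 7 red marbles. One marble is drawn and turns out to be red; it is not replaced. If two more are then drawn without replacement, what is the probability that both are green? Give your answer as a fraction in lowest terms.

With the first marble removed, 4 green remain out of 12.
P = 4/12 × 3/11 = 12/132 = 1/11.

1/11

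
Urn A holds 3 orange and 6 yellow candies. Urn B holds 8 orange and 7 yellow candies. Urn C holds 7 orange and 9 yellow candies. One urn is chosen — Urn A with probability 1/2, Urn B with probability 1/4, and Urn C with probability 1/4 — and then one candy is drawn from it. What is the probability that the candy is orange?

From Urn A: P(orange) = 3/9.
From Urn B: P(orange) = 8/15.
From Urn C: P(orange) = 7/16.
Total probability = (1/2)(3/9) + (1/4)(8/15) + (1/4)(7/16) = 131/320.

131/320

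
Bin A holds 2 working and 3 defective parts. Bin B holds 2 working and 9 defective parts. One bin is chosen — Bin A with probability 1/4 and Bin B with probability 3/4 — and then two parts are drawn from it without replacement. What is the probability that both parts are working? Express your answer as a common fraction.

17/440

From Bin A: P(both working) = (2/5)(1/4) = 1/10.
From Bin B: P(both working) = (2/11)(1/10) = 1/55.
Total probability = (1/4)(1/10) + (3/4)(1/55) = 17/440.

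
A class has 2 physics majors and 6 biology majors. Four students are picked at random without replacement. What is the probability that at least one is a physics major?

P(no physics majors) = 6/8 × 5/7 × 4/6 × 3/5 = 360/1680 = 3/14.
P(at least one) = 1 − 3/14 = 11/14.

11/14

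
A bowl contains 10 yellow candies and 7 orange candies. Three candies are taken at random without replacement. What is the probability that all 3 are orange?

7/136

P = 7/17 × 6/16 × 5/15 = 210/4080 = 7/136.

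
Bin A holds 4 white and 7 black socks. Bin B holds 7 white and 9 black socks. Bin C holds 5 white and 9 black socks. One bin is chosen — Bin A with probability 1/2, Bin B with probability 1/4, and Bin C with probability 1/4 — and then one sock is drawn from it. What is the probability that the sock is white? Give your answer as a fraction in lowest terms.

From Bin A: P(white) = 4/11.
From Bin B: P(white) = 7/16.
From Bin C: P(white) = 5/14.
Total probability = (1/2)(4/11) + (1/4)(7/16) + (1/4)(5/14) = 1875/4928.

1875/4928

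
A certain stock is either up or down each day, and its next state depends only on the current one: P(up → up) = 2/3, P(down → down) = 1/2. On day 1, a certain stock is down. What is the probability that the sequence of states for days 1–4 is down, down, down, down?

Day 1 is given. For each transition, use the conditional probability from the current state:
P(down | down) = 1/2; P(down | down) = 1/2; P(down | down) = 1/2.
P = 1/2 × 1/2 × 1/2 = 1/8.

1/8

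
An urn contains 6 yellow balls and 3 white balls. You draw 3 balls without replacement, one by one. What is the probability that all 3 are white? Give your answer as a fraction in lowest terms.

1/84

P(all white) = 3/9 × 2/8 × 1/7 = 6/504 = 1/84.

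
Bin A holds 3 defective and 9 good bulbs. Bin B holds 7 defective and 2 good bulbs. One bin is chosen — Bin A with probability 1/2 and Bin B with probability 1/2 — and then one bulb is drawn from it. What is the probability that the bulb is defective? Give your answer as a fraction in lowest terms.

From Bin A: P(defective) = 3/12.
From Bin B: P(defective) = 7/9.
Total probability = (1/2)(3/12) + (1/2)(7/9) = 37/72.

37/72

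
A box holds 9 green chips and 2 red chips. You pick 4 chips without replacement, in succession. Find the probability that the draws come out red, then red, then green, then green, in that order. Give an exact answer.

1/55

Each draw changes the counts, so multiply the conditional probabilities along the sequence:
P = 2/11 × 1/10 × 9/9 × 8/8 = 144/7920 = 1/55.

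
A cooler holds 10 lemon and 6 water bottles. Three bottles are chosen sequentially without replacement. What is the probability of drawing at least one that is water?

P(no water) = 10/16 × 9/15 × 8/14 = 720/3360 = 3/14.
P(at least one) = 1 − 3/14 = 11/14.

11/14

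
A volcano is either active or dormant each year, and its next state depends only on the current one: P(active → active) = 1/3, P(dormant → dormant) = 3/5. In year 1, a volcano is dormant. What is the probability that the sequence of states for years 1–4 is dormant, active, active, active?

Year 1 is given. For each transition, use the conditional probability from the current state:
P(active | dormant) = 2/5; P(active | active) = 1/3; P(active | active) = 1/3.
P = 2/5 × 1/3 × 1/3 = 2/45.

2/45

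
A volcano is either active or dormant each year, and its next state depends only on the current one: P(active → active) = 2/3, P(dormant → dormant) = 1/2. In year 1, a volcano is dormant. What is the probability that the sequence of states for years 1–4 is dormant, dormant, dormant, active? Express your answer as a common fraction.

1/8

Year 1 is given. For each transition, use the conditional probability from the current state:
P(dormant | dormant) = 1/2; P(dormant | dormant) = 1/2; P(active | dormant) = 1/2.
P = 1/2 × 1/2 × 1/2 = 1/8.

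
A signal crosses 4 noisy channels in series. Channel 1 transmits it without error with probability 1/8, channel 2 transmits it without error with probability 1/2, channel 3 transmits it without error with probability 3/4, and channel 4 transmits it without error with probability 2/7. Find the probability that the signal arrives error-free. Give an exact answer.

Multiplying along the chain,
P = 1/8 × 1/2 × 3/4 × 2/7 = 6/448 = 3/224.

3/224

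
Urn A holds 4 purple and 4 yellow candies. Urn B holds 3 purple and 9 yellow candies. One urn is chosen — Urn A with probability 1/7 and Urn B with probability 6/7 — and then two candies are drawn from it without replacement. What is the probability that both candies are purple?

From Urn A: P(both purple) = (4/8)(3/7) = 3/14.
From Urn B: P(both purple) = (3/12)(2/11) = 1/22.
Total probability = (1/7)(3/14) + (6/7)(1/22) = 75/1078.

75/1078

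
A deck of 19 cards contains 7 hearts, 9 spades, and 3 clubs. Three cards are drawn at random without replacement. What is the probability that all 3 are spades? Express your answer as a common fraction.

P = 9/19 × 8/18 × 7/17 = 504/5814 = 28/323.

28/323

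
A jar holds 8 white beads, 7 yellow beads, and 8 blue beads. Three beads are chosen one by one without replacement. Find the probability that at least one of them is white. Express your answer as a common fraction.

P(no white) = 15/23 × 14/22 × 13/21 = 2730/10626 = 65/253.
P(at least one) = 1 − 65/253 = 188/253.

188/253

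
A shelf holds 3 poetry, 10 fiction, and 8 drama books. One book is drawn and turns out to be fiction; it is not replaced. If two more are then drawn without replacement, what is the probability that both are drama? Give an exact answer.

14/95

With the first book removed, 8 drama remain out of 20.
P = 8/20 × 7/19 = 56/380 = 14/95.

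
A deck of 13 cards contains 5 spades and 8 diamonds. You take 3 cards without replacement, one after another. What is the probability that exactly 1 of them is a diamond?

One ordering (a diamond drawn first) has probability 8/13 × 5/12 × 4/11 = 160/1716 = 40/429.
There are C(3,1) = 3 such orderings, each equally likely, so P = 3 × 40/429 = 40/143.

40/143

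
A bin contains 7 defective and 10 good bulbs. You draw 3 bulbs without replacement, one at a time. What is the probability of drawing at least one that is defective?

14/17

P(no defective) = 10/17 × 9/16 × 8/15 = 720/4080 = 3/17.
P(at least one) = 1 − 3/17 = 14/17.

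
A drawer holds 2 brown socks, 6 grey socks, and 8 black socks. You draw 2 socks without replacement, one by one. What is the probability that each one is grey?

1/8

P = 6/16 × 5/15 = 30/240 = 1/8.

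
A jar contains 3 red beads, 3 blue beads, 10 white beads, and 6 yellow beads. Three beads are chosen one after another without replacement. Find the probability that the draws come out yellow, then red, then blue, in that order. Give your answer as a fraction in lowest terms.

Multiply the probability of each draw given the previous ones:
P = 6/22 × 3/21 × 3/20 = 54/9240 = 9/1540.

9/1540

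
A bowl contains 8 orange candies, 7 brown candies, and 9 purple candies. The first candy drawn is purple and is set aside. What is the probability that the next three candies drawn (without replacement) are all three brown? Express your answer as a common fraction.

After the first draw, 7 of the remaining 23 candies are brown.
P = 7/23 × 6/22 × 5/21 = 210/10626 = 5/253.

5/253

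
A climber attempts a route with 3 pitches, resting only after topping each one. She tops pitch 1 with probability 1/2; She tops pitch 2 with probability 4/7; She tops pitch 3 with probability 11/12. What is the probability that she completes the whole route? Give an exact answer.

The events are sequential, so multiply the conditional probabilities:
P = 1/2 × 4/7 × 11/12 = 44/168 = 11/42.

11/42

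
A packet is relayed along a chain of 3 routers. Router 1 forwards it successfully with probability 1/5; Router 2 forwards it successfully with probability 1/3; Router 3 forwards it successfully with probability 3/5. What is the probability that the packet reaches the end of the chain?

Each stage is reached only if all earlier stages succeed, so
P = 1/5 × 1/3 × 3/5 = 3/75 = 1/25.

1/25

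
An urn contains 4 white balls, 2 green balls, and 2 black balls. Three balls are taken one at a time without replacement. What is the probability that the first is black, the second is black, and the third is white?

Multiply the probability of each draw given the previous ones:
P = 2/8 × 1/7 × 4/6 = 8/336 = 1/42.

1/42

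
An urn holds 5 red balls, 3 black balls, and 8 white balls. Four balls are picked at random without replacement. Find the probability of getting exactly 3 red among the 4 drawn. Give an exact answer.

11/182

One ordering (red drawn first) has probability 5/16 × 4/15 × 3/14 × 11/13 = 660/43680 = 11/728.
There are C(4,3) = 4 such orderings, each equally likely, so P = 4 × 11/728 = 11/182.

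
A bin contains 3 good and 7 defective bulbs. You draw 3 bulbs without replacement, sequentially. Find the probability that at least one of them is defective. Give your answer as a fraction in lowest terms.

119/120

P(no defective) = 3/10 × 2/9 × 1/8 = 6/720 = 1/120.
P(at least one) = 1 − 1/120 = 119/120.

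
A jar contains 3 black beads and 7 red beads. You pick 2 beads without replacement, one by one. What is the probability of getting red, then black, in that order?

Each draw changes the counts, so multiply the conditional probabilities along the sequence:
P = 7/10 × 3/9 = 21/90 = 7/30.

7/30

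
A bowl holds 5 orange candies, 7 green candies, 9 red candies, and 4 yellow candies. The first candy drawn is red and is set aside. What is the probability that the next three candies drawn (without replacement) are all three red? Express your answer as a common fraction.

7/253

After the first draw, 8 of the remaining 24 candies are red.
P = 8/24 × 7/23 × 6/22 = 336/12144 = 7/253.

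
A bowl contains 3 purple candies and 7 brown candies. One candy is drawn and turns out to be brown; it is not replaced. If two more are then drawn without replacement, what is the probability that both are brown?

With the first candy removed, 6 brown remain out of 9.
P = 6/9 × 5/8 = 30/72 = 5/12.

5/12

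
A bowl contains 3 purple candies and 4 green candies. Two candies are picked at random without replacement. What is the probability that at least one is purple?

P(no purple) = 4/7 × 3/6 = 12/42 = 2/7.
P(at least one) = 1 − 2/7 = 5/7.

5/7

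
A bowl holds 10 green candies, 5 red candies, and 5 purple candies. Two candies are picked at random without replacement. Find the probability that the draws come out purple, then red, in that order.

Each draw changes the counts, so multiply the conditional probabilities along the sequence:
P = 5/20 × 5/19 = 25/380 = 5/76.

5/76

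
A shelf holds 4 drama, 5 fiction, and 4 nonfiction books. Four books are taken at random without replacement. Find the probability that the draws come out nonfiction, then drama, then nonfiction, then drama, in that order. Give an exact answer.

Each draw changes the counts, so multiply the conditional probabilities along the sequence:
P = 4/13 × 4/12 × 3/11 × 3/10 = 144/17160 = 6/715.

6/715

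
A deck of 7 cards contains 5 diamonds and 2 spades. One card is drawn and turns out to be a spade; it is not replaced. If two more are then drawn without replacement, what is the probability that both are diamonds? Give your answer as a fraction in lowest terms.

With the first card removed, 5 diamonds remain out of 6.
P = 5/6 × 4/5 = 20/30 = 2/3.

2/3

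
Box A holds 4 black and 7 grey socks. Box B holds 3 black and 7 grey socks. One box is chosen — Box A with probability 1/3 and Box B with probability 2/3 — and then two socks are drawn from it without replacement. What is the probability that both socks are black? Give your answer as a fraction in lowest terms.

8/99

From Box A: P(both black) = (4/11)(3/10) = 6/55.
From Box B: P(both black) = (3/10)(2/9) = 1/15.
Total probability = (1/3)(6/55) + (2/3)(1/15) = 8/99.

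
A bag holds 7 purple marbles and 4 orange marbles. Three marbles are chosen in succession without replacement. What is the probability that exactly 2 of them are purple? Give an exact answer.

One ordering (purple drawn first) has probability 7/11 × 6/10 × 4/9 = 168/990 = 28/165.
There are C(3,2) = 3 such orderings, each equally likely, so P = 3 × 28/165 = 28/55.

28/55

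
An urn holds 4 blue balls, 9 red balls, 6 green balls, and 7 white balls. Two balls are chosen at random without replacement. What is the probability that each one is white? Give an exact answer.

21/325

P(every draw is white) = 7/26 × 6/25 = 42/650 = 21/325.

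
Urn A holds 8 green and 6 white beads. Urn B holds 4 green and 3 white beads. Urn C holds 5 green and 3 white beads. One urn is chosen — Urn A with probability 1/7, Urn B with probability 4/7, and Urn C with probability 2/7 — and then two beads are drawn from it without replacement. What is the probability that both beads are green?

From Urn A: P(both green) = (8/14)(7/13) = 4/13.
From Urn B: P(both green) = (4/7)(3/6) = 2/7.
From Urn C: P(both green) = (5/8)(4/7) = 5/14.
Total probability = (1/7)(4/13) + (4/7)(2/7) + (2/7)(5/14) = 197/637.

197/637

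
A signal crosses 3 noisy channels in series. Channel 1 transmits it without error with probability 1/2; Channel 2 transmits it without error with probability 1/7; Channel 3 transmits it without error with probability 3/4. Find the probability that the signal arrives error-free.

Multiplying along the chain,
P = 1/2 × 1/7 × 3/4 = 3/56.

3/56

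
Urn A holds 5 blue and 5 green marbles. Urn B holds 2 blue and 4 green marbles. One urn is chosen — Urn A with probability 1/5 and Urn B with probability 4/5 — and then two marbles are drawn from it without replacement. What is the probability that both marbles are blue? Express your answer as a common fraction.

22/225

From Urn A: P(both blue) = (5/10)(4/9) = 2/9.
From Urn B: P(both blue) = (2/6)(1/5) = 1/15.
Total probability = (1/5)(2/9) + (4/5)(1/15) = 22/225.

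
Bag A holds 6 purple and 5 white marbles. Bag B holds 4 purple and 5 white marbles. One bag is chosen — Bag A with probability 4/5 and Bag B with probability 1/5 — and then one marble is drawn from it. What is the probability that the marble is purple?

From Bag A: P(purple) = 6/11.
From Bag B: P(purple) = 4/9.
Total probability = (4/5)(6/11) + (1/5)(4/9) = 52/99.

52/99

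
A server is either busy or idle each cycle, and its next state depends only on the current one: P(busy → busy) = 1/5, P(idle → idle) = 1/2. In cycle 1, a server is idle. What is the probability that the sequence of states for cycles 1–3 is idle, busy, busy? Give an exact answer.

1/10

Cycle 1 is given. For each transition, use the conditional probability from the current state:
P(busy | idle) = 1/2; P(busy | busy) = 1/5.
P = 1/2 × 1/5 = 1/10.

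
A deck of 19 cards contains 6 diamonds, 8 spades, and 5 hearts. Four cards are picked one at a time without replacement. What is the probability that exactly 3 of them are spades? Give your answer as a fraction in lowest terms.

154/969

One ordering (spades drawn first) has probability 8/19 × 7/18 × 6/17 × 11/16 = 3696/93024 = 77/1938.
There are C(4,3) = 4 such orderings, each equally likely, so P = 4 × 77/1938 = 154/969.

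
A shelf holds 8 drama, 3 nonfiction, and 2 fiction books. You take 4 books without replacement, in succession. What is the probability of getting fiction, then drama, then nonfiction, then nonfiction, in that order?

4/715

Multiply the probability of each draw given the previous ones:
P = 2/13 × 8/12 × 3/11 × 2/10 = 96/17160 = 4/715.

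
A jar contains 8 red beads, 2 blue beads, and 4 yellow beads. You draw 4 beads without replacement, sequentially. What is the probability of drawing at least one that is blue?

P(no blue) = 12/14 × 11/13 × 10/12 × 9/11 = 11880/24024 = 45/91.
P(at least one) = 1 − 45/91 = 46/91.

46/91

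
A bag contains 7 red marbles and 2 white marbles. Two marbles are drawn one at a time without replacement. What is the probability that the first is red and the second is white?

7/36

Chain rule:
P = 7/9 × 2/8 = 14/72 = 7/36.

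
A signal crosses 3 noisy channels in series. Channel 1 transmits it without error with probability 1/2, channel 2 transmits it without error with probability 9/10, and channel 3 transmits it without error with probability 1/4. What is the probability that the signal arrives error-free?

Each stage is reached only if all earlier stages succeed, so
P = 1/2 × 9/10 × 1/4 = 9/80.

9/80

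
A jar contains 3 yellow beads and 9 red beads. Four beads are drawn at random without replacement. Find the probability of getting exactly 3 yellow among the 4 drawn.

One ordering (yellow drawn first) has probability 3/12 × 2/11 × 1/10 × 9/9 = 54/11880 = 1/220.
There are C(4,3) = 4 such orderings, each equally likely, so P = 4 × 1/220 = 1/55.

1/55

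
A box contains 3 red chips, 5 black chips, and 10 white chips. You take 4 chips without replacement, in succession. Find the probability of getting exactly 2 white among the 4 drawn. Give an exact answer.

7/17

One ordering (white drawn first) has probability 10/18 × 9/17 × 8/16 × 7/15 = 5040/73440 = 7/102.
There are C(4,2) = 6 such orderings, each equally likely, so P = 6 × 7/102 = 7/17.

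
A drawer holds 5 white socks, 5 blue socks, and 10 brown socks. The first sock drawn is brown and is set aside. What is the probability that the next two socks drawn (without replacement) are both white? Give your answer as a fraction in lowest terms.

After the first draw, 5 of the remaining 19 socks are white.
P = 5/19 × 4/18 = 20/342 = 10/171.

10/171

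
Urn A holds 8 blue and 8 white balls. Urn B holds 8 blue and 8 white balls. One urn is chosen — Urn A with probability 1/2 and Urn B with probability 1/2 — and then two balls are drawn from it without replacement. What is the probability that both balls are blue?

From Urn A: P(both blue) = (8/16)(7/15) = 7/30.
From Urn B: P(both blue) = (8/16)(7/15) = 7/30.
Total probability = (1/2)(7/30) + (1/2)(7/30) = 7/30.

7/30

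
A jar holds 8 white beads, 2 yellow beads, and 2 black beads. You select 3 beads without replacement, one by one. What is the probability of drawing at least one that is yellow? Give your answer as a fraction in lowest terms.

5/11

P(no yellow) = 10/12 × 9/11 × 8/10 = 720/1320 = 6/11.
P(at least one) = 1 − 6/11 = 5/11.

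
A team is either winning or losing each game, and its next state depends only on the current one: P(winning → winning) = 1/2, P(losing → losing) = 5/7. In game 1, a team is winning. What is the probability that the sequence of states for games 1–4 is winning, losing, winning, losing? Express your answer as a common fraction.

1/14

Game 1 is given. For each transition, use the conditional probability from the current state:
P(losing | winning) = 1/2; P(winning | losing) = 2/7; P(losing | winning) = 1/2.
P = 1/2 × 2/7 × 1/2 = 2/28 = 1/14.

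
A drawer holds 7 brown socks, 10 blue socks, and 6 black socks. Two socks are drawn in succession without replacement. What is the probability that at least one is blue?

P(no blue) = 13/23 × 12/22 = 156/506 = 78/253.
P(at least one) = 1 − 78/253 = 175/253.

175/253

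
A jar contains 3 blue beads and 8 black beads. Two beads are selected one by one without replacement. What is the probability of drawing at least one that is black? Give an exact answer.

52/55

P(no black) = 3/11 × 2/10 = 6/110 = 3/55.
P(at least one) = 1 − 3/55 = 52/55.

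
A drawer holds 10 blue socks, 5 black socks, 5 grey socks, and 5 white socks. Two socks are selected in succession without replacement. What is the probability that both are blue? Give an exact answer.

P(all blue) = 10/25 × 9/24 = 90/600 = 3/20.

3/20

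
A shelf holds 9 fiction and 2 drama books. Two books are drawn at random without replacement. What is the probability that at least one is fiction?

54/55

P(no fiction) = 2/11 × 1/10 = 2/110 = 1/55.
P(at least one) = 1 − 1/55 = 54/55.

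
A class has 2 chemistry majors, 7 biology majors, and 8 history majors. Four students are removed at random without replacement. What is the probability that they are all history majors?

P(all history majors) = 8/17 × 7/16 × 6/15 × 5/14 = 1680/57120 = 1/34.

1/34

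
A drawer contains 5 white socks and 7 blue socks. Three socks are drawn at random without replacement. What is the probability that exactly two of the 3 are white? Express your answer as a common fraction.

7/22

One ordering (white drawn first) has probability 5/12 × 4/11 × 7/10 = 140/1320 = 7/66.
There are C(3,2) = 3 such orderings, each equally likely, so P = 3 × 7/66 = 7/22.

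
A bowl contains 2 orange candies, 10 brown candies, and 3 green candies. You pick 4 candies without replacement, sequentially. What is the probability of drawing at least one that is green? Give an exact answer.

P(no green) = 12/15 × 11/14 × 10/13 × 9/12 = 11880/32760 = 33/91.
P(at least one) = 1 − 33/91 = 58/91.

58/91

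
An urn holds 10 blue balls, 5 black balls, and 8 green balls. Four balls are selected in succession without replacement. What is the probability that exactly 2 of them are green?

84/253

One ordering (green drawn first) has probability 8/23 × 7/22 × 15/21 × 14/20 = 11760/212520 = 14/253.
There are C(4,2) = 6 such orderings, each equally likely, so P = 6 × 14/253 = 84/253.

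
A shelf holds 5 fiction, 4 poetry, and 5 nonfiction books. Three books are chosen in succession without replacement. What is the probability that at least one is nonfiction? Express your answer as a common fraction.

P(no nonfiction) = 9/14 × 8/13 × 7/12 = 504/2184 = 3/13.
P(at least one) = 1 − 3/13 = 10/13.

10/13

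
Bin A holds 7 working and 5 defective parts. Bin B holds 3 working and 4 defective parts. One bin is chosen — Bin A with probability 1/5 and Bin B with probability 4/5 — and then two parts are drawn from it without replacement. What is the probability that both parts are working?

From Bin A: P(both working) = (7/12)(6/11) = 7/22.
From Bin B: P(both working) = (3/7)(2/6) = 1/7.
Total probability = (1/5)(7/22) + (4/5)(1/7) = 137/770.

137/770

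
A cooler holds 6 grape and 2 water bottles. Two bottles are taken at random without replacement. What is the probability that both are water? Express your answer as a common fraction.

P = 2/8 × 1/7 = 2/56 = 1/28.

1/28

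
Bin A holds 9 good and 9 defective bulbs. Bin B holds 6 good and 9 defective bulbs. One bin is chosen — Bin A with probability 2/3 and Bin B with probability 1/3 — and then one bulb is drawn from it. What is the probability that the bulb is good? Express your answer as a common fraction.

From Bin A: P(good) = 9/18.
From Bin B: P(good) = 6/15.
Total probability = (2/3)(9/18) + (1/3)(6/15) = 7/15.

7/15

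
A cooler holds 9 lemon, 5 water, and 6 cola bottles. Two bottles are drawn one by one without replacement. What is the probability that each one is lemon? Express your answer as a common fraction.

18/95

P = 9/20 × 8/19 = 72/380 = 18/95.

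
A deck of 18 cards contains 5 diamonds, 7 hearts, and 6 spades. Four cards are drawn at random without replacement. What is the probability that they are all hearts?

7/612

P = 7/18 × 6/17 × 5/16 × 4/15 = 840/73440 = 7/612.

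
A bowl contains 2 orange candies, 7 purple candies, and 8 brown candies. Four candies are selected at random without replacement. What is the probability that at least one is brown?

161/170

P(no brown) = 9/17 × 8/16 × 7/15 × 6/14 = 3024/57120 = 9/170.
P(at least one) = 1 − 9/170 = 161/170.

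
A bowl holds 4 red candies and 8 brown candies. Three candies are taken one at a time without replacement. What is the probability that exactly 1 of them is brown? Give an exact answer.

One ordering (brown drawn first) has probability 8/12 × 4/11 × 3/10 = 96/1320 = 4/55.
There are C(3,1) = 3 such orderings, each equally likely, so P = 3 × 4/55 = 12/55.

12/55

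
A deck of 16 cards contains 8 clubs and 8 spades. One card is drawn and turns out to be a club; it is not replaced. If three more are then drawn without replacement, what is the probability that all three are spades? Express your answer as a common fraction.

With the first card removed, 8 spades remain out of 15.
P = 8/15 × 7/14 × 6/13 = 336/2730 = 8/65.

8/65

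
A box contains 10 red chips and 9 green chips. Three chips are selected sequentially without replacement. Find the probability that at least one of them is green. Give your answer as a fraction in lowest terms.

283/323

P(no green) = 10/19 × 9/18 × 8/17 = 720/5814 = 40/323.
P(at least one) = 1 − 40/323 = 283/323.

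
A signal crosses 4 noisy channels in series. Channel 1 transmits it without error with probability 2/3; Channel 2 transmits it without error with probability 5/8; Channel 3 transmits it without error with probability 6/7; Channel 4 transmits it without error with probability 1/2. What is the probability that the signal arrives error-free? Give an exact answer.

Each stage is reached only if all earlier stages succeed, so
P = 2/3 × 5/8 × 6/7 × 1/2 = 60/336 = 5/28.

5/28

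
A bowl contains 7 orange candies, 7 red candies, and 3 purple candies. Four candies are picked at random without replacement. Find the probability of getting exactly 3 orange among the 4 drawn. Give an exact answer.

5/34

One ordering (orange drawn first) has probability 7/17 × 6/16 × 5/15 × 10/14 = 2100/57120 = 5/136.
There are C(4,3) = 4 such orderings, each equally likely, so P = 4 × 5/136 = 5/34.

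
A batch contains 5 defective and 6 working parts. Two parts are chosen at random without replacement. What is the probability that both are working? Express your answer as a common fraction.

3/11

P = 6/11 × 5/10 = 30/110 = 3/11.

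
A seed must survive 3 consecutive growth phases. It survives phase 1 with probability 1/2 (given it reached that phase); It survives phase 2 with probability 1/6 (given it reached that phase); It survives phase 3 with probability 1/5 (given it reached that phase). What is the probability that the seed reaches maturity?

Each stage is reached only if all earlier stages succeed, so
P = 1/2 × 1/6 × 1/5 = 1/60.

1/60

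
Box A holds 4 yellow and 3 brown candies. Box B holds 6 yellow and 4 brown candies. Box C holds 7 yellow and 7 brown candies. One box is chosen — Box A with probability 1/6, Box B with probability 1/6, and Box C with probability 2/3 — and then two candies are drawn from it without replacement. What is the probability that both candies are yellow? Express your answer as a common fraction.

421/1638

From Box A: P(both yellow) = (4/7)(3/6) = 2/7.
From Box B: P(both yellow) = (6/10)(5/9) = 1/3.
From Box C: P(both yellow) = (7/14)(6/13) = 3/13.
Total probability = (1/6)(2/7) + (1/6)(1/3) + (2/3)(3/13) = 421/1638.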